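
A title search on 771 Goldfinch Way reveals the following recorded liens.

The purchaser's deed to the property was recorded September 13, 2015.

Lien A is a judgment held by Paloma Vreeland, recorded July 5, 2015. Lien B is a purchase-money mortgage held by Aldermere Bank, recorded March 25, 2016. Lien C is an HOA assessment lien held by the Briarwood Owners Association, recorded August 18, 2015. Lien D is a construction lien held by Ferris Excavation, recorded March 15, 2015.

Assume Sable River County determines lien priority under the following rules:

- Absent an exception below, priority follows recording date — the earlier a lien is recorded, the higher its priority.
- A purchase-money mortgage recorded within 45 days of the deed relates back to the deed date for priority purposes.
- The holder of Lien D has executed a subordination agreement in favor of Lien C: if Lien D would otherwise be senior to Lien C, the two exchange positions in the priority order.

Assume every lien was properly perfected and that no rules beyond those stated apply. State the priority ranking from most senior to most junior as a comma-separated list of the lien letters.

C, A, D, B

Effective dates after the stated exceptions: B was recorded 194 days after the deed, outside the 45-day window, so it keeps its recording date.
By effective date, earliest first: D (March 15, 2015), A (July 5, 2015), C (August 18, 2015), B (March 25, 2016).
Because D would otherwise rank above C, the subordination swaps them.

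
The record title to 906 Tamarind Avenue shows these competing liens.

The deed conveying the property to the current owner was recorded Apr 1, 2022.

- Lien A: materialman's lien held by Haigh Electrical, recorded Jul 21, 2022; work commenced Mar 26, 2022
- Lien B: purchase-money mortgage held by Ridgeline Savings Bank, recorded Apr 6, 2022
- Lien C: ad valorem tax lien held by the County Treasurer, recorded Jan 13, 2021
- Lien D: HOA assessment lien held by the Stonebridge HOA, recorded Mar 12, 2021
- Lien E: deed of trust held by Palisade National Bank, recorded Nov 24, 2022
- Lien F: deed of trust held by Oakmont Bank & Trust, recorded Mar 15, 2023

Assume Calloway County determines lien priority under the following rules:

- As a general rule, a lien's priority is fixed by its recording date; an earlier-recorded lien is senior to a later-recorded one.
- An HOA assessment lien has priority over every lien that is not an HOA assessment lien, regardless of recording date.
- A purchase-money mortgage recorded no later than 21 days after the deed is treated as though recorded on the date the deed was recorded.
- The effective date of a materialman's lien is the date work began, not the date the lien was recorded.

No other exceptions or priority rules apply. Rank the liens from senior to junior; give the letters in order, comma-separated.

Adjusting effective dates: A relates back to Mar 26, 2022 (work commenced); B relates back to the deed date Apr 1, 2022.
D is an HOA assessment lien, so it outranks all other liens regardless of date.
Among the remaining liens, by effective date: C (Jan 13, 2021), A (Mar 26, 2022), B (Apr 1, 2022), E (Nov 24, 2022), F (Mar 15, 2023).

D, C, A, B, E, F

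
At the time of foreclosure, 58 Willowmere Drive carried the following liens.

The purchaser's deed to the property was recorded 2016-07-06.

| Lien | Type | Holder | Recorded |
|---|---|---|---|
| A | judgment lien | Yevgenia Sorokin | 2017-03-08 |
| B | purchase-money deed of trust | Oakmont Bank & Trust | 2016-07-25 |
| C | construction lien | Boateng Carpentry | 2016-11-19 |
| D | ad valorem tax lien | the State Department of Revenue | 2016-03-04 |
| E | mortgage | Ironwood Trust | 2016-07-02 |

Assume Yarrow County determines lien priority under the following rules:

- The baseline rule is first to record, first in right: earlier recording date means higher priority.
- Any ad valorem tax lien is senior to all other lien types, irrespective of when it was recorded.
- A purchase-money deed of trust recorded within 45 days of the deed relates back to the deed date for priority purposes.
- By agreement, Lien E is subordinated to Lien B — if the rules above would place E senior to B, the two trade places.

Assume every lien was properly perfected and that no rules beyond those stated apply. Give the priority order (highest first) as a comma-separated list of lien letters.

D, B, E, C, A

Adjusting effective dates: B was recorded within the 45-day window, so its effective date is the deed date 2016-07-06.
D is an ad valorem tax lien and takes priority over every other lien.
Among the remaining liens, by effective date: E (2016-07-02), B (2016-07-06), C (2016-11-19), A (2017-03-08).
E would otherwise be senior to B, so under the subordination agreement E and B exchange positions.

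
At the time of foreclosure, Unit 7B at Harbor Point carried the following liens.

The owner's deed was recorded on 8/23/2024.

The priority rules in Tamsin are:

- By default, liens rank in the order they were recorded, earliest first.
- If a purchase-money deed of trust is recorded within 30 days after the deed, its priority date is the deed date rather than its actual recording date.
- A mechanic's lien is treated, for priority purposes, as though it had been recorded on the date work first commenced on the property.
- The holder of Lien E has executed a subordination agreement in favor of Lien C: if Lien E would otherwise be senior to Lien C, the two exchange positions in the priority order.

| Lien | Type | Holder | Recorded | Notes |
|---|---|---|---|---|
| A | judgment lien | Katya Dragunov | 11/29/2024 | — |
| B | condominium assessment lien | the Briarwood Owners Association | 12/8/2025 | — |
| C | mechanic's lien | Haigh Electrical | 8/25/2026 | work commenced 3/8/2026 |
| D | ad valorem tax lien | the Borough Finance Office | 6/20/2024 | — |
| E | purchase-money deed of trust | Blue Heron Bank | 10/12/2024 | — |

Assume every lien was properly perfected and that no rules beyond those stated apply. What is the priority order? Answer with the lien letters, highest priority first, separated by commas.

D, C, A, B, E

First, effective dates: C relates back to 3/8/2026 (work commenced); E was recorded 50 days after the deed — beyond 30 days — so no relation-back applies.
Ordering by effective date: D (6/20/2024), E (10/12/2024), A (11/29/2024), B (12/8/2025), C (3/8/2026).
Because E would otherwise rank above C, the subordination swaps them.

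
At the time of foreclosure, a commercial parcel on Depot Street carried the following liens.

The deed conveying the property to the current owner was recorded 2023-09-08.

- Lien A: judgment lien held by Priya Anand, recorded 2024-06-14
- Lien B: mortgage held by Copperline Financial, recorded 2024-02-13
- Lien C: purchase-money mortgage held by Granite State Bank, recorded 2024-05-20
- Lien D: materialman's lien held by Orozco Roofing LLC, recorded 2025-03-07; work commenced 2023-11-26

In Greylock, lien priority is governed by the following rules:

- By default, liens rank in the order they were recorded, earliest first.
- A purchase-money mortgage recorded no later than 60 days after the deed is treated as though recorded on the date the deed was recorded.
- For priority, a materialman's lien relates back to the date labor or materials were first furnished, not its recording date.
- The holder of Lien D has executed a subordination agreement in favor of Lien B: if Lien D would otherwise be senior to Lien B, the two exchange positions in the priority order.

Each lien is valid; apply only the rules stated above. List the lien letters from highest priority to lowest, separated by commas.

B, D, C, A

First, effective dates: C was recorded 255 days after the deed, outside the 60-day window, so it keeps its recording date; D is treated as recorded 2023-11-26, the work-commencement date.
By effective date, earliest first: D (2023-11-26), B (2024-02-13), C (2024-05-20), A (2024-06-14).
Because D would otherwise rank above B, the subordination swaps them.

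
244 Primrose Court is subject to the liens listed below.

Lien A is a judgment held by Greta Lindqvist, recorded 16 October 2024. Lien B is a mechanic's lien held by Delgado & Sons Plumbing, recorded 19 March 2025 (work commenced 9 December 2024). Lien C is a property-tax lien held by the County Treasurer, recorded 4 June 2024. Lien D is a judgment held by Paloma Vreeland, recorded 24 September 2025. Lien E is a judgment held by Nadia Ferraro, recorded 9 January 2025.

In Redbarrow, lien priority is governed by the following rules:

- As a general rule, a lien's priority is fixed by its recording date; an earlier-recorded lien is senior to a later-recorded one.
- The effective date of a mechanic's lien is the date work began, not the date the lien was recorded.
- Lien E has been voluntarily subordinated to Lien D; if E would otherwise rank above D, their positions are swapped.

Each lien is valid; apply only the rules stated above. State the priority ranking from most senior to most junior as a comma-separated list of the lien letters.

C, A, B, D, E

Effective dates after the stated exceptions: B relates back to 9 December 2024 (work commenced).
Sorted by effective date: C (4 June 2024), A (16 October 2024), B (9 December 2024), E (9 January 2025), D (24 September 2025).
Because E would otherwise rank above D, the subordination swaps them.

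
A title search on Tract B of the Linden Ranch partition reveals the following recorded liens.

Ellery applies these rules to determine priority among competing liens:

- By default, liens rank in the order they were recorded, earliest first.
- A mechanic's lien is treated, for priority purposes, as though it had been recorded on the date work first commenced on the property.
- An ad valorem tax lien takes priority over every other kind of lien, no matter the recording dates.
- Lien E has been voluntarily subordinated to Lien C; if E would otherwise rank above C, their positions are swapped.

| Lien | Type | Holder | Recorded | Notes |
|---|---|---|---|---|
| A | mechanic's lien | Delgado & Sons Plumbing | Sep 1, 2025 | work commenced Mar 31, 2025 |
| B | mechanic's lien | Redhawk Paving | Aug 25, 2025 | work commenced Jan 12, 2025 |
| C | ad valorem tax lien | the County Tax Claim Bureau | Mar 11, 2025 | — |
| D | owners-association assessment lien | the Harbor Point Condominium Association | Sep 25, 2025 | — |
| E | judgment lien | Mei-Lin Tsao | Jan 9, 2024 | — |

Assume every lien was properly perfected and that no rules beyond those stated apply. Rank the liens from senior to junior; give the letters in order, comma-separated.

First, effective dates: A is treated as recorded Mar 31, 2025, the work-commencement date; B's effective date is Jan 12, 2025, when work began.
C, as an ad valorem tax lien, has superpriority and ranks first.
The other liens, earliest effective date first: E (Jan 9, 2024), B (Jan 12, 2025), A (Mar 31, 2025), D (Sep 25, 2025).
E already ranks below C; the subordination has no effect.

C, E, B, A, D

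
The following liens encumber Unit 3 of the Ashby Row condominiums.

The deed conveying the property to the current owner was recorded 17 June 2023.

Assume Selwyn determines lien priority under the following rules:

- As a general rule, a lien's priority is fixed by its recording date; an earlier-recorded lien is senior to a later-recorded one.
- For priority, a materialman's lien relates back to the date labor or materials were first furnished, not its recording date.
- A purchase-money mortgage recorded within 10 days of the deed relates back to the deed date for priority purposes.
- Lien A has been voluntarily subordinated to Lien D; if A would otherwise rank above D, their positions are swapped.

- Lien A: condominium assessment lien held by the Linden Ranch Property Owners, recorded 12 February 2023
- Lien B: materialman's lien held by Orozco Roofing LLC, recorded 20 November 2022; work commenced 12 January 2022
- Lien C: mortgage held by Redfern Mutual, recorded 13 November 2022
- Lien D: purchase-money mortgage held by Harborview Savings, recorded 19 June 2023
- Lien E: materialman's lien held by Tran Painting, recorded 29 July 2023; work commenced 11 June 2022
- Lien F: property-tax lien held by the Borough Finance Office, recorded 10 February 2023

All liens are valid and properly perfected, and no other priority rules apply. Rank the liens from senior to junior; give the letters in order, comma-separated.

Adjusting effective dates: B's effective date is 12 January 2022, when work began; D was recorded within the 10-day window, so its effective date is the deed date 17 June 2023; E relates back to 11 June 2022 (work commenced).
Ordering by effective date: B (12 January 2022), E (11 June 2022), C (13 November 2022), F (10 February 2023), A (12 February 2023), D (17 June 2023).
Because A would otherwise rank above D, the subordination swaps them.

B, E, C, F, D, A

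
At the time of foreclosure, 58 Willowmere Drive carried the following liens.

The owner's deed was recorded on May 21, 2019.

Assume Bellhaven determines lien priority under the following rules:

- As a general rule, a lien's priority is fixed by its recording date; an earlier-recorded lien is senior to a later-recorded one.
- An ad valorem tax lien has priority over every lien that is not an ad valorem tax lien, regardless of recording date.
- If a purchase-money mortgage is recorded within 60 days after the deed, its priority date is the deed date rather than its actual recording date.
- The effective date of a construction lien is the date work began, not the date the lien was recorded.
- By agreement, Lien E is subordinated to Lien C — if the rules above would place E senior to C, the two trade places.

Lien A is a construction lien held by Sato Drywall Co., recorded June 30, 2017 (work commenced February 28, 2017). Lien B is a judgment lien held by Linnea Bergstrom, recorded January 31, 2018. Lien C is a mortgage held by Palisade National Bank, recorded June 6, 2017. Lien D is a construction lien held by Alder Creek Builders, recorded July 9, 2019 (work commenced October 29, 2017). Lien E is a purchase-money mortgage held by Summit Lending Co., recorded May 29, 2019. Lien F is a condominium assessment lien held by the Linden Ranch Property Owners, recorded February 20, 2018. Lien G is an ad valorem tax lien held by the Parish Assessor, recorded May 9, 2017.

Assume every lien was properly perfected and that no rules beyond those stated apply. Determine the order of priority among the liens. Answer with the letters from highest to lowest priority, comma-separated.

G, A, C, D, B, F, E

Effective dates after the stated exceptions: A is treated as recorded February 28, 2017, the work-commencement date; D is treated as recorded October 29, 2017, the work-commencement date; E's effective date is the deed date, May 21, 2019.
G, as an ad valorem tax lien, has superpriority and ranks first.
Among the remaining liens, by effective date: A (February 28, 2017), C (June 6, 2017), D (October 29, 2017), B (January 31, 2018), F (February 20, 2018), E (May 21, 2019).
E is already junior to C, so the subordination agreement changes nothing.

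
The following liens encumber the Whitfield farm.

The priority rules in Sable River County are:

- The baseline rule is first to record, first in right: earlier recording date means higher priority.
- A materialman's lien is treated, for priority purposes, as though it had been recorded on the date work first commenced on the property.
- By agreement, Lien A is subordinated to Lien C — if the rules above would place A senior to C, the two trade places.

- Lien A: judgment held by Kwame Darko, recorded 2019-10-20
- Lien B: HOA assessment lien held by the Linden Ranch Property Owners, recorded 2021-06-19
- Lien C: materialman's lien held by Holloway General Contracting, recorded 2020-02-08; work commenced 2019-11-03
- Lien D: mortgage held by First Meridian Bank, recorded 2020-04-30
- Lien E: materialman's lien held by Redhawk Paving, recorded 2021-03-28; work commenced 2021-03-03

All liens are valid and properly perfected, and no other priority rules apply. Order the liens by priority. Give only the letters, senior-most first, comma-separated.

Effective dates after the stated exceptions: C is treated as recorded 2019-11-03, the work-commencement date; E's effective date is 2021-03-03, when work began.
Ordering by effective date: A (2019-10-20), C (2019-11-03), D (2020-04-30), E (2021-03-03), B (2021-06-19).
Because A would otherwise rank above C, the subordination swaps them.

C, A, D, E, B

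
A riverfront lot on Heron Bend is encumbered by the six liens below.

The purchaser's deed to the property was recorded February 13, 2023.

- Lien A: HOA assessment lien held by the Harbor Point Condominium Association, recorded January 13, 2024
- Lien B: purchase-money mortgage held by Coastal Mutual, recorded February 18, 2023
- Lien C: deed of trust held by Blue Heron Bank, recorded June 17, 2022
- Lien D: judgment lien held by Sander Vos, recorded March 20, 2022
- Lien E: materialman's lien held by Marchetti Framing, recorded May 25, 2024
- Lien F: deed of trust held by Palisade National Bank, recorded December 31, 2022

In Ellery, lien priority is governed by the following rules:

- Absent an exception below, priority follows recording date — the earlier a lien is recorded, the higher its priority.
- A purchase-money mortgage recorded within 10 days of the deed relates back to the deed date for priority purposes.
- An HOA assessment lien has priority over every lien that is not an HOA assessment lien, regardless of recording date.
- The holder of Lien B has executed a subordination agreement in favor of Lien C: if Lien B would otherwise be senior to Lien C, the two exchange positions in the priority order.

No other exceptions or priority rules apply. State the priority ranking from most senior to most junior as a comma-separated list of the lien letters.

First, effective dates: B's effective date is the deed date, February 13, 2023.
As an HOA assessment lien, A is senior to every other lien.
Among the remaining liens, by effective date: D (March 20, 2022), C (June 17, 2022), F (December 31, 2022), B (February 13, 2023), E (May 25, 2024).
B already ranks below C; the subordination has no effect.

A, D, C, F, B, E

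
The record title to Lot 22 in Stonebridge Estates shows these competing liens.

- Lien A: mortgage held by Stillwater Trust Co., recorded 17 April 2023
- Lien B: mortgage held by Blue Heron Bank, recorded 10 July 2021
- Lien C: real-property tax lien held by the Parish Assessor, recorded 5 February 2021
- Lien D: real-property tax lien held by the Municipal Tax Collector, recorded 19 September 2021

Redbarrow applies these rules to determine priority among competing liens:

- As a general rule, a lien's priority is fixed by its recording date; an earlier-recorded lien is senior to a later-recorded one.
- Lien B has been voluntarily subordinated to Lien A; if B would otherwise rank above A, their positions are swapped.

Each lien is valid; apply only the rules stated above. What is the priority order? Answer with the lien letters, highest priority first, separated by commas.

C, A, D, B

By effective date: C (5 February 2021), B (10 July 2021), D (19 September 2021), A (17 April 2023).
B is senior to A before the subordination, so the two trade places.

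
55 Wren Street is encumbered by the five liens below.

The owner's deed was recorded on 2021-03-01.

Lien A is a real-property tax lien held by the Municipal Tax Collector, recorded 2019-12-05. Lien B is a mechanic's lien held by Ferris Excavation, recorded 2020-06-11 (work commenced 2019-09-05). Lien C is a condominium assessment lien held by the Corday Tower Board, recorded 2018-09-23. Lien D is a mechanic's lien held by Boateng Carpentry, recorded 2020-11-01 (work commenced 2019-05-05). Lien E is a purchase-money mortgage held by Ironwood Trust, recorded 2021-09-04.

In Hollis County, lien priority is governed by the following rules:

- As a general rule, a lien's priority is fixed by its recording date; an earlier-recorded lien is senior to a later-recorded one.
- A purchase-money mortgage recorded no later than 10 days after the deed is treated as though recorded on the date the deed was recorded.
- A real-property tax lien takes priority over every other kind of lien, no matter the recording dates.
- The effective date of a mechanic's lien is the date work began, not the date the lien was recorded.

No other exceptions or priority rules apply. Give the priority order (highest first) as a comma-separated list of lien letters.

Adjusting effective dates: B is treated as recorded 2019-09-05, the work-commencement date; D is treated as recorded 2019-05-05, the work-commencement date; E was recorded 187 days after the deed — beyond 10 days — so no relation-back applies.
A is a real-property tax lien, so it outranks all other liens regardless of date.
The other liens, earliest effective date first: C (2018-09-23), D (2019-05-05), B (2019-09-05), E (2021-09-04).

A, C, D, B, E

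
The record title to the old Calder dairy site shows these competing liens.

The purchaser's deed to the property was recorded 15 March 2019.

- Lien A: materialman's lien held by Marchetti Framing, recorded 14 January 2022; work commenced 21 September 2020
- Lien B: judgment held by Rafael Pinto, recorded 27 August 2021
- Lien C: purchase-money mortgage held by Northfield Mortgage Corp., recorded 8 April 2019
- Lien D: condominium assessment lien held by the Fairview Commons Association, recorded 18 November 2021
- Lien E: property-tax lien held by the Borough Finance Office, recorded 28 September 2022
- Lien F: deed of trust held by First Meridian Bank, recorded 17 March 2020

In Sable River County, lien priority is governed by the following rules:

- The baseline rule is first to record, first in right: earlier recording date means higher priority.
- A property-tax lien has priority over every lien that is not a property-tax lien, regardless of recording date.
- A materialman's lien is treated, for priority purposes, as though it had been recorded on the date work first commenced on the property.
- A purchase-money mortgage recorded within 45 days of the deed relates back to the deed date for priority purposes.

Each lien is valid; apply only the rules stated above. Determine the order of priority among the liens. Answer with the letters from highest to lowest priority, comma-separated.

Effective dates: A's effective date is 21 September 2020, when work began; C was recorded within the 45-day window, so its effective date is the deed date 15 March 2019.
E, as a property-tax lien, has superpriority and ranks first.
Remaining liens by effective date: C (15 March 2019), F (17 March 2020), A (21 September 2020), B (27 August 2021), D (18 November 2021).

E, C, F, A, B, D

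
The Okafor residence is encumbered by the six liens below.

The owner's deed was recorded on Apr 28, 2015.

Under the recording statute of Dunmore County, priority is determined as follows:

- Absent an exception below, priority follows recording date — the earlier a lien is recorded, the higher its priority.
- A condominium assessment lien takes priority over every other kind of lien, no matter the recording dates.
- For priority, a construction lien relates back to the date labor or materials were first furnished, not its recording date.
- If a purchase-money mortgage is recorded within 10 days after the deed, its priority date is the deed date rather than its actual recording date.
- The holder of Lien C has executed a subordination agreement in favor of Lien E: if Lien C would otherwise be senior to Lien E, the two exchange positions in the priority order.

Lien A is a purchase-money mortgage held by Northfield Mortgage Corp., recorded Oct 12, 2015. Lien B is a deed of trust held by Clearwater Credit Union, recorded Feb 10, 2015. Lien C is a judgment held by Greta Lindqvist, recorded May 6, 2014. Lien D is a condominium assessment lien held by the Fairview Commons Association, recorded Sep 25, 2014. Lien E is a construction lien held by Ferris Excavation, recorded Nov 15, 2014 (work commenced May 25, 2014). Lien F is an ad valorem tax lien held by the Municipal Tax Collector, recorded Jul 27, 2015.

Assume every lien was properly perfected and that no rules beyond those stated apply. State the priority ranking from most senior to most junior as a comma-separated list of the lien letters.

First, effective dates: A was recorded 167 days after the deed, outside the 10-day window, so it keeps its recording date; E is treated as recorded May 25, 2014, the work-commencement date.
D is a condominium assessment lien and takes priority over every other lien.
Remaining liens by effective date: C (May 6, 2014), E (May 25, 2014), B (Feb 10, 2015), F (Jul 27, 2015), A (Oct 12, 2015).
Because C would otherwise rank above E, the subordination swaps them.

D, E, C, B, F, A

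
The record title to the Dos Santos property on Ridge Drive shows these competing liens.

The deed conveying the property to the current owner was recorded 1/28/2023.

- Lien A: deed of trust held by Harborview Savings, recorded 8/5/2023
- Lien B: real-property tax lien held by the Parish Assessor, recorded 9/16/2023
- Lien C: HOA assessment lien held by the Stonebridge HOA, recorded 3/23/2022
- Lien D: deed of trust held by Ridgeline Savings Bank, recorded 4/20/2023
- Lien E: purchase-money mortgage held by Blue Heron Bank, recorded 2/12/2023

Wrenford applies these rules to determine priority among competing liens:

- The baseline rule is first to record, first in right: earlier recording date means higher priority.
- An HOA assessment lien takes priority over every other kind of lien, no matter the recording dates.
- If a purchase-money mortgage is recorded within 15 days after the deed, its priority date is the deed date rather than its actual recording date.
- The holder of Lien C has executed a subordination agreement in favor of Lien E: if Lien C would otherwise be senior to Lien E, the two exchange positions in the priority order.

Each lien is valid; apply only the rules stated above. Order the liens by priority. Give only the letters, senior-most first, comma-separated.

Effective dates after the stated exceptions: E relates back to the deed date 1/28/2023.
As an HOA assessment lien, C is senior to every other lien.
Ordering the rest by effective date: E (1/28/2023), D (4/20/2023), A (8/5/2023), B (9/16/2023).
Because C would otherwise rank above E, the subordination swaps them.

E, C, D, A, B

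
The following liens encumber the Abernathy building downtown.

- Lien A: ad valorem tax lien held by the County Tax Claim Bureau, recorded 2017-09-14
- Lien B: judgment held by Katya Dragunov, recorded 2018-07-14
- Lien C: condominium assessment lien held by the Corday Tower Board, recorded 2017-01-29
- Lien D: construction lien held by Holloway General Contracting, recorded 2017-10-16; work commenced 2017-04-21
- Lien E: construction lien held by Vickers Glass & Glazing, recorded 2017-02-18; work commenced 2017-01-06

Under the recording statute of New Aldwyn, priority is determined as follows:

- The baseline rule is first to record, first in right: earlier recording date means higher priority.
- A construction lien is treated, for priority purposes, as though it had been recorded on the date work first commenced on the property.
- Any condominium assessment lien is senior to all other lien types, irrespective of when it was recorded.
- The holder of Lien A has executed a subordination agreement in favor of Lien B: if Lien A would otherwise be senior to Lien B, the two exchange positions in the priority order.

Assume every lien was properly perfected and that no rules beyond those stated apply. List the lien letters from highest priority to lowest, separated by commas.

C, E, D, B, A

First, effective dates: D relates back to 2017-04-21 (work commenced); E relates back to 2017-01-06 (work commenced).
As a condominium assessment lien, C is senior to every other lien.
Ordering the rest by effective date: E (2017-01-06), D (2017-04-21), A (2017-09-14), B (2018-07-14).
The subordination applies — A was senior to B — so A and B swap.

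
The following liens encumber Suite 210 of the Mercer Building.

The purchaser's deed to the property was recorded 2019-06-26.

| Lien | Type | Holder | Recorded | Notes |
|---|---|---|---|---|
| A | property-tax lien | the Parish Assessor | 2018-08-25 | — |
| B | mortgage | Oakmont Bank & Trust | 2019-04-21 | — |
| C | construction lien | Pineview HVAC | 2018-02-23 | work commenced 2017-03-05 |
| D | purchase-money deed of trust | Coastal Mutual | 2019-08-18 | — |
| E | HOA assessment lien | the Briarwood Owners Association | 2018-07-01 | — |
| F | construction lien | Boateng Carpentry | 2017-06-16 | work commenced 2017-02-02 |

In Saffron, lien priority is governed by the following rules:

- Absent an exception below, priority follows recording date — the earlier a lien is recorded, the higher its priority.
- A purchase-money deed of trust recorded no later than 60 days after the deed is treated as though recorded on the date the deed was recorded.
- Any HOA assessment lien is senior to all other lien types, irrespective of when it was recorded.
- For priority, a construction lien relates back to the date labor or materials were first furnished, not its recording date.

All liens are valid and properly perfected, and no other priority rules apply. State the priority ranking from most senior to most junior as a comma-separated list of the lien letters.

E, F, C, A, B, D

Effective dates after the stated exceptions: C relates back to 2017-03-05 (work commenced); D was recorded within the 60-day window, so its effective date is the deed date 2019-06-26; F relates back to 2017-02-02 (work commenced).
E, as an HOA assessment lien, has superpriority and ranks first.
Among the remaining liens, by effective date: F (2017-02-02), C (2017-03-05), A (2018-08-25), B (2019-04-21), D (2019-06-26).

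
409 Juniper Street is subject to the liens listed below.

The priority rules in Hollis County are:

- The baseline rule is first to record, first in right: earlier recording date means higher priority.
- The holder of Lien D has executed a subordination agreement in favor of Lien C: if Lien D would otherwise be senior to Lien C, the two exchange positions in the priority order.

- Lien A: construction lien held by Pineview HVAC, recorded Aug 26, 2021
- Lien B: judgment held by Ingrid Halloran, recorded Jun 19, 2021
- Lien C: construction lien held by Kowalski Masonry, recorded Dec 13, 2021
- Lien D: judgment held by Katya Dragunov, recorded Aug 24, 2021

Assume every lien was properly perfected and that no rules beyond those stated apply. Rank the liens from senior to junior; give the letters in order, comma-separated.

B, C, A, D

Sorted by effective date: B (Jun 19, 2021), D (Aug 24, 2021), A (Aug 26, 2021), C (Dec 13, 2021).
Because D would otherwise rank above C, the subordination swaps them.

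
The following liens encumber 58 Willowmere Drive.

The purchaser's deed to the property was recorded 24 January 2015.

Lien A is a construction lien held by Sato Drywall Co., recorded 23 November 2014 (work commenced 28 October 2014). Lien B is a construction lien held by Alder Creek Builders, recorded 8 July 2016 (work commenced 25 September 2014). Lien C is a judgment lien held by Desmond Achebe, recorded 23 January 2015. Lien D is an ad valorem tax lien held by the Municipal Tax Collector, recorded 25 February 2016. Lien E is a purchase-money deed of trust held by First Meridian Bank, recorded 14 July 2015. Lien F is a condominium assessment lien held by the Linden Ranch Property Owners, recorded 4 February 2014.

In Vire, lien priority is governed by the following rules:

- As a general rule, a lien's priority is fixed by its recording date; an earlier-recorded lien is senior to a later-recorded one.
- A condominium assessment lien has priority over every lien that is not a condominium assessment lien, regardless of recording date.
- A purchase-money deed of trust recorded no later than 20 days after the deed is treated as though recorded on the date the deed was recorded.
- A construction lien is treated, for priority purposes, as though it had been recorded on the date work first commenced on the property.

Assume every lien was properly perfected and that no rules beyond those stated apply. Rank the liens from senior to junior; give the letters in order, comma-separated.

F, B, A, C, E, D

Adjusting effective dates: A is treated as recorded 28 October 2014, the work-commencement date; B relates back to 25 September 2014 (work commenced); E was recorded 171 days after the deed — beyond 20 days — so no relation-back applies.
As a condominium assessment lien, F is senior to every other lien.
Ordering the rest by effective date: B (25 September 2014), A (28 October 2014), C (23 January 2015), E (14 July 2015), D (25 February 2016).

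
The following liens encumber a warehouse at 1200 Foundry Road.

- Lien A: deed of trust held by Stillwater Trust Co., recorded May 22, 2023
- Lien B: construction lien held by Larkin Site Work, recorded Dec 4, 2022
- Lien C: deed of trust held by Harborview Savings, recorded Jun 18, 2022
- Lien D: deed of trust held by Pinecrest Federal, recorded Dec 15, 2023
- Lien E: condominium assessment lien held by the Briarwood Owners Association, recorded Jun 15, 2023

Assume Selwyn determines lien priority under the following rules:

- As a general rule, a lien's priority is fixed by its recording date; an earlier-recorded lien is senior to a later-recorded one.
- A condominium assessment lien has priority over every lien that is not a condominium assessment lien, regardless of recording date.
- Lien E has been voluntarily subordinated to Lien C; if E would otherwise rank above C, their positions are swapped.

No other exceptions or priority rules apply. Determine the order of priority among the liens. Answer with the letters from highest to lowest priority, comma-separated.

C, E, B, A, D

As a condominium assessment lien, E is senior to every other lien.
Ordering the rest by effective date: C (Jun 18, 2022), B (Dec 4, 2022), A (May 22, 2023), D (Dec 15, 2023).
E would otherwise be senior to C, so under the subordination agreement E and C exchange positions.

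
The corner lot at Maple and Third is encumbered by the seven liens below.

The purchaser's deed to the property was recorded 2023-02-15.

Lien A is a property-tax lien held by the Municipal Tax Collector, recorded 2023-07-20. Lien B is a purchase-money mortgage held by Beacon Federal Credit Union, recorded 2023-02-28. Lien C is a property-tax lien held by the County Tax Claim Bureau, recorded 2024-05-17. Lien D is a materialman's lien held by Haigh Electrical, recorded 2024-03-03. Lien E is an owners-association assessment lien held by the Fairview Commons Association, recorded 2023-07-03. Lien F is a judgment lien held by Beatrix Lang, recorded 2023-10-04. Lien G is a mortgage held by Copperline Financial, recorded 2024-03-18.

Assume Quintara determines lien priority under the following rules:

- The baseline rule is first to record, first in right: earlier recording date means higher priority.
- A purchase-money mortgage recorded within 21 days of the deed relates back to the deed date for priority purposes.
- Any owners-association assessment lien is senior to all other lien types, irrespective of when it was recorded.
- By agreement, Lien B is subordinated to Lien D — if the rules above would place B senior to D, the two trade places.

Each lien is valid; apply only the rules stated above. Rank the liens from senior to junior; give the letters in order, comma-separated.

Effective dates: B was recorded within the 21-day window, so its effective date is the deed date 2023-02-15.
As an owners-association assessment lien, E is senior to every other lien.
The other liens, earliest effective date first: B (2023-02-15), A (2023-07-20), F (2023-10-04), D (2024-03-03), G (2024-03-18), C (2024-05-17).
Because B would otherwise rank above D, the subordination swaps them.

E, D, A, F, B, G, C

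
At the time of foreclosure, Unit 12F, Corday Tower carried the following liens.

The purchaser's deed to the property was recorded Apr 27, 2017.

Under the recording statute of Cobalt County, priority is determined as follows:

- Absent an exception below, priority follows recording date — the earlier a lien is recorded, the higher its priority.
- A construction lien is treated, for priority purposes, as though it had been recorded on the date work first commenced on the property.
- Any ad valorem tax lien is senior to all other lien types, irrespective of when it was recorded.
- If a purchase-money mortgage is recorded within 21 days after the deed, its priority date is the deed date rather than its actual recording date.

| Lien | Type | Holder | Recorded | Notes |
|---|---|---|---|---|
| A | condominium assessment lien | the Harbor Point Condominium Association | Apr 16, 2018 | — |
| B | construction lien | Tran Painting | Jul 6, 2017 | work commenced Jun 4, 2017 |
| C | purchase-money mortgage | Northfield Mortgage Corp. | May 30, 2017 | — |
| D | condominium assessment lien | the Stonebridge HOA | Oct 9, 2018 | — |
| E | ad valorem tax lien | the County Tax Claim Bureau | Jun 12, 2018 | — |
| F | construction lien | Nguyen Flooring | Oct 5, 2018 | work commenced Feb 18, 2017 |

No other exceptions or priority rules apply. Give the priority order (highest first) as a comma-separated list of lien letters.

Adjusting effective dates: B's effective date is Jun 4, 2017, when work began; C was recorded 33 days after the deed — beyond 21 days — so no relation-back applies; F is treated as recorded Feb 18, 2017, the work-commencement date.
E, as an ad valorem tax lien, has superpriority and ranks first.
Among the remaining liens, by effective date: F (Feb 18, 2017), C (May 30, 2017), B (Jun 4, 2017), A (Apr 16, 2018), D (Oct 9, 2018).

E, F, C, B, A, D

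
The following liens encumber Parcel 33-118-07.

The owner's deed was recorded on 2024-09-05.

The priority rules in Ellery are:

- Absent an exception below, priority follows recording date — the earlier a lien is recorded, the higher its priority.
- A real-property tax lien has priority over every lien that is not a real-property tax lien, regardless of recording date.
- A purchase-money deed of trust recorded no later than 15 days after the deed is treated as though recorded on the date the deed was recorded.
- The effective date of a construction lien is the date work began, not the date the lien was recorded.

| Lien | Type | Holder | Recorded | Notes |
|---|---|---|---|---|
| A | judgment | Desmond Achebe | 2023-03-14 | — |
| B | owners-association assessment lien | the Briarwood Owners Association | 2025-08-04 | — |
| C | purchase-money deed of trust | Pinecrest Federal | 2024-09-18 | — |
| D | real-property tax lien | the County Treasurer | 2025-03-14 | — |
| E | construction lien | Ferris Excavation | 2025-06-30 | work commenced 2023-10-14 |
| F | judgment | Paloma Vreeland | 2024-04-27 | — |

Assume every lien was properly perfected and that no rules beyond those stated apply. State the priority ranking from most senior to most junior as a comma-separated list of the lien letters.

First, effective dates: C relates back to the deed date 2024-09-05; E relates back to 2023-10-14 (work commenced).
As a real-property tax lien, D is senior to every other lien.
Remaining liens by effective date: A (2023-03-14), E (2023-10-14), F (2024-04-27), C (2024-09-05), B (2025-08-04).

D, A, E, F, C, B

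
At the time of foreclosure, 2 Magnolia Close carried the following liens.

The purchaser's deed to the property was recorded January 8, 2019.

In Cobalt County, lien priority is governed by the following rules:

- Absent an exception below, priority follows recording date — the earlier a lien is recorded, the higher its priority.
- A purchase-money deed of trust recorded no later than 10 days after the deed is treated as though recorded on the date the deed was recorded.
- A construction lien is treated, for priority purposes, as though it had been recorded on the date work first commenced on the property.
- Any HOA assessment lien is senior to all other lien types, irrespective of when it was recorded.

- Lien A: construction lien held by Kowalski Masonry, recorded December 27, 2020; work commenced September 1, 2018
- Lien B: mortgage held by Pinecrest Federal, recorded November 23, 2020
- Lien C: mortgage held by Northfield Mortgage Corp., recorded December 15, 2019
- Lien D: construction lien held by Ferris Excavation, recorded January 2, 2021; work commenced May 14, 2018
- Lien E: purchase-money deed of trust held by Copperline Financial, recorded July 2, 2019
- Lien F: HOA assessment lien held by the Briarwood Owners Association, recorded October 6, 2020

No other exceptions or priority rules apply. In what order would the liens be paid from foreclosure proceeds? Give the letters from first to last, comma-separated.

F, D, A, E, C, B

Adjusting effective dates: A's effective date is September 1, 2018, when work began; D relates back to May 14, 2018 (work commenced); E was recorded 175 days after the deed — beyond 10 days — so no relation-back applies.
F is an HOA assessment lien and takes priority over every other lien.
The other liens, earliest effective date first: D (May 14, 2018), A (September 1, 2018), E (July 2, 2019), C (December 15, 2019), B (November 23, 2020).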